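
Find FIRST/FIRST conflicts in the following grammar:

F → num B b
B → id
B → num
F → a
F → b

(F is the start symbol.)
No FIRST/FIRST conflicts.

A FIRST/FIRST conflict occurs when two productions N → α and N → β for the same non-terminal have FIRST(α) ∩ FIRST(β) ≠ ∅ (with ε ∈ FIRST of a nullable right-hand side, so two nullable alternatives also conflict).

Productions for F:
  F → num B b: FIRST = { 'num' }
  F → a: FIRST = { 'a' }
  F → b: FIRST = { 'b' }
Productions for B:
  B → id: FIRST = { 'id' }
  B → num: FIRST = { 'num' }

All alternatives of each non-terminal have pairwise disjoint FIRST sets.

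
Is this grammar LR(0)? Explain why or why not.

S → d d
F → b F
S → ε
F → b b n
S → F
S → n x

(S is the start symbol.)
A grammar is LR(0) if no state in the canonical LR(0) collection has:
  - both a shift item (dot before a terminal) and a complete item (shift-reduce conflict), or
  - two or more complete items (reduce-reduce conflict; the accept item [S' → S .] counts as a complete item here).

Augment with S' → S and build the canonical LR(0) collection (I0 = CLOSURE({[S' → . S]}), then GOTO on every symbol after a dot until no new states appear). It has 11 states:
  I0: { [F → . b F], [F → . b b n], [S → . F], [S → . d d], [S → . n x], [S → .], [S' → . S] }  — shift, reduce
  I1: { [S → F .] }  — reduce
  I2: { [S' → S .] }  — accept
  I3: { [F → . b F], [F → . b b n], [F → b . F], [F → b . b n] }  — shift
  I4: { [S → d . d] }  — shift
  I5: { [S → n . x] }  — shift
  I6: { [S → n x .] }  — reduce
  I7: { [S → d d .] }  — reduce
  I8: { [F → b F .] }  — reduce
  I9: { [F → . b F], [F → . b b n], [F → b . F], [F → b . b n], [F → b b . n] }  — shift
  I10: { [F → b b n .] }  — reduce

Conflict in state I0:
  Shift-reduce conflict between [S → .] and [F → . b F]
So the grammar is NOT LR(0).

Answer: No. Shift-reduce conflict between [S → .] and [F → . b F]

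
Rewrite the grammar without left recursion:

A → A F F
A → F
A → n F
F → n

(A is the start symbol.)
A → F A'
A → n F A'
A' → F F A'
A' → ε
F → n

A is directly left-recursive. The standard transformation for
  A → A α₁ | ... | A α_m | β₁ | ... | β_n
is
  A  → β₁ A' | ... | β_n A'
  A' → α₁ A' | ... | α_m A' | ε

A → F becomes A → F A'
A → n F becomes A → n F A'
A → A F F becomes A' → F F A'
Add A' → ε

Productions for other non-terminals are unchanged:
  F → n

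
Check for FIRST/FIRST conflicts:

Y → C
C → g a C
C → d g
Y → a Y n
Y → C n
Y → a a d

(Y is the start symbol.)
Yes. Y → C / Y → C n on { 'd', 'g' }; Y → a Y n / Y → a a d on { 'a' }

FIRST sets of the non-terminals at (or reachable through a nullable prefix from) the front of some alternative:
  FIRST(C) = { 'd', 'g' }

Productions for Y:
  Y → C: FIRST = { 'd', 'g' }
  Y → a Y n: FIRST = { 'a' }
  Y → C n: FIRST = { 'd', 'g' }
  Y → a a d: FIRST = { 'a' }
Productions for C:
  C → g a C: FIRST = { 'g' }
  C → d g: FIRST = { 'd' }

Conflict for Y: Y → C and Y → C n
  Overlap: { 'd', 'g' }
Conflict for Y: Y → a Y n and Y → a a d
  Overlap: { 'a' }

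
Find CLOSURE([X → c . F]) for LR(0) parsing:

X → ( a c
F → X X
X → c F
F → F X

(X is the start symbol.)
Start with: [X → c . F]
  [X → c . F] has the dot before F: add [F → . X X], [F → . F X]
  [F → . X X] has the dot before X: add [X → . ( a c], [X → . c F]
No further items can be added.

CLOSURE = { [F → . F X], [F → . X X], [X → . ( a c], [X → . c F], [X → c . F] }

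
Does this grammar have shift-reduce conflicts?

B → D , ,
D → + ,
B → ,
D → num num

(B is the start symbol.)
Augment with B' → B and build the canonical LR(0) collection (I0 = CLOSURE({[B' → . B]}), then GOTO on every symbol after a dot until no new states appear). It has 10 states:
  I0: { [B → . ,], [B → . D , ,], [B' → . B], [D → . + ,], [D → . num num] }  — shift
  I1: { [D → + . ,] }  — shift
  I2: { [B → , .] }  — reduce
  I3: { [B' → B .] }  — accept
  I4: { [B → D . , ,] }  — shift
  I5: { [D → num . num] }  — shift
  I6: { [D → num num .] }  — reduce
  I7: { [B → D , . ,] }  — shift
  I8: { [B → D , , .] }  — reduce
  I9: { [D → + , .] }  — reduce

No state contains both a complete item and a shift item.

Answer: No shift-reduce conflicts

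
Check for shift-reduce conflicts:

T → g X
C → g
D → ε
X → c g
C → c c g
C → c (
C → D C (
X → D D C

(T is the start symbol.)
A shift-reduce conflict occurs when an LR(0) state has both:
  - a complete (reduce) item [A → α .] (dot at the end), and
  - a shift item [B → β . c γ] (dot before a terminal).

Augment with T' → T and build the canonical LR(0) collection (I0 = CLOSURE({[T' → . T]}), then GOTO on every symbol after a dot until no new states appear). It has 17 states:
  I0: { [T → . g X], [T' → . T] }  — shift
  I1: { [T' → T .] }  — accept
  I2: { [D → .], [T → g . X], [X → . D D C], [X → . c g] }  — shift, reduce
  I3: { [D → .], [X → D . D C] }  — reduce
  I4: { [T → g X .] }  — reduce
  I5: { [X → c . g] }  — shift
  I6: { [X → c g .] }  — reduce
  I7: { [C → . D C (], [C → . c (], [C → . c c g], [C → . g], [D → .], [X → D D . C] }  — shift, reduce
  I8: { [X → D D C .] }  — reduce
  I9: { [C → . D C (], [C → . c (], [C → . c c g], [C → . g], [C → D . C (], [D → .] }  — shift, reduce
  I10: { [C → c . (], [C → c . c g] }  — shift
  I11: { [C → g .] }  — reduce
  I12: { [C → c ( .] }  — reduce
  I13: { [C → c c . g] }  — shift
  I14: { [C → c c g .] }  — reduce
  I15: { [C → D C . (] }  — shift
  I16: { [C → D C ( .] }  — reduce

I2 contains reduce item [D → .] and shift item [X → . c g] — shift-reduce conflict.
I7 contains reduce item [D → .] and shift items [C → . c (], [C → . c c g], [C → . g] — shift-reduce conflict.
I9 contains reduce item [D → .] and shift items [C → . c (], [C → . c c g], [C → . g] — shift-reduce conflict.

Answer: Yes — I2: [D → .] vs [X → . c g]; I7: [D → .] vs [C → . c (]; I9: [D → .] vs [C → . c (]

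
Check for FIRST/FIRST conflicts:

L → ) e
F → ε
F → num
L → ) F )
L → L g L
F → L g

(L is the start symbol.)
Yes. L → ')' e / L → ')' F ')' on { ')' }; L → ')' e / L → L g L on { ')' }; L → ')' F ')' / L → L g L on { ')' }

A FIRST/FIRST conflict occurs when two productions N → α and N → β for the same non-terminal have FIRST(α) ∩ FIRST(β) ≠ ∅ (with ε ∈ FIRST of a nullable right-hand side, so two nullable alternatives also conflict).

FIRST sets of the non-terminals at (or reachable through a nullable prefix from) the front of some alternative:
  FIRST(L) = { ')' }

Productions for L:
  L → ) e: FIRST = { ')' }
  L → ) F ): FIRST = { ')' }
  L → L g L: FIRST = { ')' }
Productions for F:
  F → ε: FIRST = { ε }
  F → num: FIRST = { 'num' }
  F → L g: FIRST = { ')' }

Conflict for L: L → ) e and L → ) F )
  Overlap: { ')' }
Conflict for L: L → ) e and L → L g L
  Overlap: { ')' }
Conflict for L: L → ) F ) and L → L g L
  Overlap: { ')' }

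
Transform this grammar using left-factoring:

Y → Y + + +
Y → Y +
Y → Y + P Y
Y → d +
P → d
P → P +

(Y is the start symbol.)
Left-factoring transforms A → αβ₁ | αβ₂ into A → αA' and A' → β₁ | β₂
(α is the longest common prefix among the alternatives). Repeat until
no nonterminal has two alternatives with a common prefix.

Round 1: Y has alternatives sharing prefix 'Y +'. Introduce Y': Y → Y + Y'
  Add: Y' → + +
  Add: Y' → ε
  Add: Y' → P Y

No remaining common prefixes — done.

Resulting grammar:
Y → Y + Y'
Y' → + +
Y' → ε
Y' → P Y
Y → d +
P → d
P → P +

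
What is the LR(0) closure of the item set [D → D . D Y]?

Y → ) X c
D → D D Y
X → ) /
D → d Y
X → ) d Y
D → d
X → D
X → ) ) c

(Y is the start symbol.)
{ [D → . D D Y], [D → . d Y], [D → . d], [D → D . D Y] }

To compute CLOSURE, for each item [A → α.Bβ] where B is a non-terminal, add [B → .γ] for all productions B → γ; repeat for the newly added items until nothing changes.

Start with: [D → D . D Y]
  [D → D . D Y] has the dot before D: add [D → . D D Y], [D → . d Y], [D → . d]
No further items can be added.

CLOSURE = { [D → . D D Y], [D → . d Y], [D → . d], [D → D . D Y] }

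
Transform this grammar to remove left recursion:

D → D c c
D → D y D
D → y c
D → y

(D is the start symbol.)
D → y c D'
D → y D'
D' → c c D'
D' → y D D'
D' → ε

D is directly left-recursive. The standard transformation for
  A → A α₁ | ... | A α_m | β₁ | ... | β_n
is
  A  → β₁ A' | ... | β_n A'
  A' → α₁ A' | ... | α_m A' | ε

D → y c becomes D → y c D'
D → y becomes D → y D'
D → D c c becomes D' → c c D'
D → D y D becomes D' → y D D'
Add D' → ε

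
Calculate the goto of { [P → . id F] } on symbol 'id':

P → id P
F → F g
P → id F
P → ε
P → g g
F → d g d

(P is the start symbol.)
{ [F → . F g], [F → . d g d], [P → id . F] }

GOTO(I, 'id') = CLOSURE({ [A → αX.β] : [A → α.Xβ] ∈ I, X = 'id' })

Items with dot before 'id', with the dot advanced:
  [P → . id F] → [P → id . F]
Closure of the advanced items:
  [P → id . F] has the dot before F: add [F → . F g], [F → . d g d]

GOTO = { [F → . F g], [F → . d g d], [P → id . F] }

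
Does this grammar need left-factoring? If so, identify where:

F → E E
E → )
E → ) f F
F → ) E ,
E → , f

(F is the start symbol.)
Yes, E has productions with common prefix ')'

Left-factoring is needed when two productions for the same non-terminal
share a common prefix on the right-hand side.

Productions for F:
  F → E E
  F → ) E ,
Productions for E:
  E → )
  E → ) f F
  E → , f

Found common prefix ')' in productions for E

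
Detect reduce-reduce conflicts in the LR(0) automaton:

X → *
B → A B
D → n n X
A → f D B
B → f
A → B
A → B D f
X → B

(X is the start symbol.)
Yes — I3: [A → B .] vs [X → B .]; I10: [A → B .] vs [A → f D B .]; I13: [A → B .] vs [B → A B .]

A reduce-reduce conflict occurs when an LR(0) state has two complete items [A → α .] and [B → β .] — both call for a reduction, and with no lookahead the parser cannot choose between them.

Augment with X' → X and build the canonical LR(0) collection (I0 = CLOSURE({[X' → . X]}), then GOTO on every symbol after a dot until no new states appear). It has 14 states:
  I0: { [A → . B D f], [A → . B], [A → . f D B], [B → . A B], [B → . f], [X → . *], [X → . B], [X' → . X] }  — shift
  I1: { [X → * .] }  — reduce
  I2: { [A → . B D f], [A → . B], [A → . f D B], [B → . A B], [B → . f], [B → A . B] }  — shift
  I3: { [A → B . D f], [A → B .], [D → . n n X], [X → B .] }  — shift, 2 reduces
  I4: { [X' → X .] }  — accept
  I5: { [A → f . D B], [B → f .], [D → . n n X] }  — shift, reduce
  I6: { [A → . B D f], [A → . B], [A → . f D B], [A → f D . B], [B → . A B], [B → . f] }  — shift
  I7: { [D → n . n X] }  — shift
  I8: { [A → . B D f], [A → . B], [A → . f D B], [B → . A B], [B → . f], [D → n n . X], [X → . *], [X → . B] }  — shift
  I9: { [D → n n X .] }  — reduce
  I10: { [A → B . D f], [A → B .], [A → f D B .], [D → . n n X] }  — shift, 2 reduces
  I11: { [A → B D . f] }  — shift
  I12: { [A → B D f .] }  — reduce
  I13: { [A → B . D f], [A → B .], [B → A B .], [D → . n n X] }  — shift, 2 reduces

I3 contains complete items [A → B .], [X → B .] — reduce-reduce conflict.
I10 contains complete items [A → B .], [A → f D B .] — reduce-reduce conflict.
I13 contains complete items [A → B .], [B → A B .] — reduce-reduce conflict.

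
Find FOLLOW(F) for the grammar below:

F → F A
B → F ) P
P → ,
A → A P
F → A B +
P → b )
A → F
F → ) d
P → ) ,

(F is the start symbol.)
To compute FOLLOW(F), find every occurrence of F on a right-hand side N → α F β: add FIRST(β) \ {ε}, and if β is empty or nullable also add FOLLOW(N). Iterate to a fixed point.

F is the start symbol, so $ ∈ FOLLOW(F).
In F → F A: F is followed by A, add FIRST(A) \ {ε} = { ')' }
In B → F ) P: F is followed by ')' P, add FIRST(')' P) \ {ε} = { ')' }
In A → F: F is at the end, add FOLLOW(A)

The FOLLOW sets referred to above (computed the same way, to a fixed point):
  FOLLOW(A) = { $, ')', ',', 'b' }

Taking the union: FOLLOW(F) = { $, ')', ',', 'b' }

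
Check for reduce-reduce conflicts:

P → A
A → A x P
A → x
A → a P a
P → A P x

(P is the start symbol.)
A reduce-reduce conflict occurs when an LR(0) state has two complete items [A → α .] and [B → β .] — both call for a reduction, and with no lookahead the parser cannot choose between them.

Augment with P' → P and build the canonical LR(0) collection (I0 = CLOSURE({[P' → . P]}), then GOTO on every symbol after a dot until no new states appear). It has 11 states:
  I0: { [A → . A x P], [A → . a P a], [A → . x], [P → . A P x], [P → . A], [P' → . P] }  — shift
  I1: { [A → . A x P], [A → . a P a], [A → . x], [A → A . x P], [P → . A P x], [P → . A], [P → A . P x], [P → A .] }  — shift, reduce
  I2: { [P' → P .] }  — accept
  I3: { [A → . A x P], [A → . a P a], [A → . x], [A → a . P a], [P → . A P x], [P → . A] }  — shift
  I4: { [A → x .] }  — reduce
  I5: { [A → a P . a] }  — shift
  I6: { [A → a P a .] }  — reduce
  I7: { [P → A P . x] }  — shift
  I8: { [A → . A x P], [A → . a P a], [A → . x], [A → A x . P], [A → x .], [P → . A P x], [P → . A] }  — shift, reduce
  I9: { [A → A x P .] }  — reduce
  I10: { [P → A P x .] }  — reduce

No state contains more than one complete item.

Answer: No reduce-reduce conflicts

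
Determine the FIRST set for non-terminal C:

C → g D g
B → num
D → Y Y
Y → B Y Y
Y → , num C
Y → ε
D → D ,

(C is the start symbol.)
To compute FIRST(C), examine every production with C on the left-hand side, reading each right-hand side left to right until a non-nullable symbol is reached.

From C → g D g:
  - g is a terminal: add 'g' and stop

Collecting: FIRST(C) = { 'g' }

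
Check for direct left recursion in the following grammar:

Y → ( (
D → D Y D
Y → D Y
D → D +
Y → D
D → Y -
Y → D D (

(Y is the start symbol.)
Y → ( (: starts with '('
D → D Y D: LEFT RECURSIVE (starts with D)
Y → D Y: starts with D
D → D +: LEFT RECURSIVE (starts with D)
Y → D: starts with D
D → Y -: starts with Y
Y → D D (: starts with D

The grammar has direct left recursion on: D.

Answer: Yes, D is left-recursive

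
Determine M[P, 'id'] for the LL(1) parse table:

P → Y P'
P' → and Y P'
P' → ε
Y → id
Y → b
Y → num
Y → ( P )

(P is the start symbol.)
P → Y P'

To find M[P, 'id'], we find productions for P where 'id' is in the predict set (PREDICT(N → α) = (FIRST(α) \ {ε}) ∪ (FOLLOW(N) if α ⇒* ε)).

Relevant sets:
  FIRST(Y) = { '(', 'b', 'id', 'num' }

P → Y P': PREDICT = { '(', 'b', 'id', 'num' }
  'id' is in predict set, so this production goes in M[P, 'id']

M[P, 'id'] = P → Y P'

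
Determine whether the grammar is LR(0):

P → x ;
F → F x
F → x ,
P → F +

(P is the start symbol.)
Yes, the grammar is LR(0)

A grammar is LR(0) if no state in the canonical LR(0) collection has:
  - both a shift item (dot before a terminal) and a complete item (shift-reduce conflict), or
  - two or more complete items (reduce-reduce conflict; the accept item [P' → P .] counts as a complete item here).

Augment with P' → P and build the canonical LR(0) collection (I0 = CLOSURE({[P' → . P]}), then GOTO on every symbol after a dot until no new states appear). It has 8 states:
  I0: { [F → . F x], [F → . x ,], [P → . F +], [P → . x ;], [P' → . P] }  — shift
  I1: { [F → F . x], [P → F . +] }  — shift
  I2: { [P' → P .] }  — accept
  I3: { [F → x . ,], [P → x . ;] }  — shift
  I4: { [F → x , .] }  — reduce
  I5: { [P → x ; .] }  — reduce
  I6: { [P → F + .] }  — reduce
  I7: { [F → F x .] }  — reduce

Every state is either a pure shift/goto state or contains exactly one complete item and nothing to shift — no conflicts. The grammar is LR(0).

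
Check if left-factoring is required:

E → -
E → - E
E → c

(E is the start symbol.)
Left-factoring is needed when two productions for the same non-terminal
share a common prefix on the right-hand side.

Productions for E:
  E → -
  E → - E
  E → c

Found common prefix '-' in productions for E

Answer: Yes, E has productions with common prefix '-'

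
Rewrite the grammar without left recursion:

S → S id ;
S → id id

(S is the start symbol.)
S is directly left-recursive. The standard transformation for
  A → A α₁ | ... | A α_m | β₁ | ... | β_n
is
  A  → β₁ A' | ... | β_n A'
  A' → α₁ A' | ... | α_m A' | ε

S → id id becomes S → id id S'
S → S id ; becomes S' → id ; S'
Add S' → ε

Resulting grammar:
S → id id S'
S' → id ; S'
S' → ε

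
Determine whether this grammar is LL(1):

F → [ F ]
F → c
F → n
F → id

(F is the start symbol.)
Yes, the grammar is LL(1).

A grammar is LL(1) if for each non-terminal N with multiple productions, the predict sets of those productions are pairwise disjoint, where PREDICT(N → α) = (FIRST(α) \ {ε}) ∪ (FOLLOW(N) if α ⇒* ε).

For F:
  PREDICT(F → '[' F ']') = { '[' }
  PREDICT(F → c) = { 'c' }
  PREDICT(F → n) = { 'n' }
  PREDICT(F → id) = { 'id' }

All predict sets are disjoint. The grammar IS LL(1).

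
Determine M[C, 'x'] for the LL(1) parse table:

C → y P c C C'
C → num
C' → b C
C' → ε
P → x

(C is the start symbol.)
Empty (error entry)

To find M[C, 'x'], we find productions for C where 'x' is in the predict set (PREDICT(N → α) = (FIRST(α) \ {ε}) ∪ (FOLLOW(N) if α ⇒* ε)).

C → y P c C C': PREDICT = { 'y' }
C → num: PREDICT = { 'num' }

M[C, 'x'] is empty (no production applies)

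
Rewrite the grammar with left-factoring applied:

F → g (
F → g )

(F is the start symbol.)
F → g F'
F' → (
F' → )

Left-factoring transforms A → αβ₁ | αβ₂ into A → αA' and A' → β₁ | β₂
(α is the longest common prefix among the alternatives). Repeat until
no nonterminal has two alternatives with a common prefix.

Round 1: F has alternatives sharing prefix 'g'. Introduce F': F → g F'
  Add: F' → (
  Add: F' → )

No remaining common prefixes — done.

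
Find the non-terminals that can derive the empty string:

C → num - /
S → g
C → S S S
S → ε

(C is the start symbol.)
{ 'C', 'S' }

A non-terminal is nullable if it can derive ε (the empty string): either it has an ε-production, or it has a production whose right-hand side consists entirely of nullable non-terminals.

ε-productions: S → ε
So S is immediately nullable.
C → S S S: every symbol on the right is nullable, so C is nullable too.
Every non-terminal is now nullable.
Nullable = { 'C', 'S' }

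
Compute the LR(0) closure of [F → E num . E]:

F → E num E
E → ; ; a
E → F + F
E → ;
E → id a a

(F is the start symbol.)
To compute CLOSURE, for each item [A → α.Bβ] where B is a non-terminal, add [B → .γ] for all productions B → γ; repeat for the newly added items until nothing changes.

Start with: [F → E num . E]
  [F → E num . E] has the dot before E: add [E → . ; ; a], [E → . F + F], [E → . ;], [E → . id a a]
  [E → . F + F] has the dot before F: add [F → . E num E]
No further items can be added.

CLOSURE = { [E → . ; ; a], [E → . ;], [E → . F + F], [E → . id a a], [F → . E num E], [F → E num . E] }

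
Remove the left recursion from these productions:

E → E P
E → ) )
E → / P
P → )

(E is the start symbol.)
E → ) ) E'
E → / P E'
E' → P E'
E' → ε
P → )

E is directly left-recursive. The standard transformation for
  A → A α₁ | ... | A α_m | β₁ | ... | β_n
is
  A  → β₁ A' | ... | β_n A'
  A' → α₁ A' | ... | α_m A' | ε

E → ) ) becomes E → ) ) E'
E → / P becomes E → / P E'
E → E P becomes E' → P E'
Add E' → ε

Productions for other non-terminals are unchanged:
  P → )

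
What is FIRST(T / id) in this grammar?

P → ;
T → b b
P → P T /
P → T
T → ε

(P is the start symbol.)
FIRST sets of the non-terminals involved (from the grammar, by fixed-point iteration):
  FIRST(T) = { 'b', ε }

To compute FIRST(T / id), process the symbols left to right:
Symbol T is a non-terminal. Add FIRST(T) \ {ε} = { 'b' }
T is nullable (ε ∈ FIRST(T)), continue to the next symbol.
Symbol / is a terminal. Add '/' and stop.
FIRST(T / id) = { '/', 'b' }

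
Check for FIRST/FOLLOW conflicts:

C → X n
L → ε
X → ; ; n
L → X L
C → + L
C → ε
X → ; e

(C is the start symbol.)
A FIRST/FOLLOW conflict occurs when a non-terminal N has a nullable alternative N → β (β ⇒* ε) and another alternative N → α with FIRST(α) ∩ FOLLOW(N) ≠ ∅: on such a lookahead the parser cannot decide between expanding α and letting N vanish via β.

Nullable non-terminals: C, L.
FIRST sets used below: FIRST(X) = { ';' }

C: nullable alternative(s) C → ε; FOLLOW(C) = { $ }
  C → X n: FIRST \ {ε} = { ';' } — disjoint from FOLLOW(C)
  C → + L: FIRST \ {ε} = { '+' } — disjoint from FOLLOW(C)
  C → ε: FIRST \ {ε} = { } — this is the only nullable alternative, skip

L: nullable alternative(s) L → ε; FOLLOW(L) = { $ }
  L → ε: FIRST \ {ε} = { } — this is the only nullable alternative, skip
  L → X L: FIRST \ {ε} = { ';' } — disjoint from FOLLOW(L)

X has no nullable alternative, so no FIRST/FOLLOW check is needed there.

No FIRST/FOLLOW conflicts found.

Answer: No FIRST/FOLLOW conflicts.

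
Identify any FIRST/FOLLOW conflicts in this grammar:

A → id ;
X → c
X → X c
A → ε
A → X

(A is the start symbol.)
No FIRST/FOLLOW conflicts.

Nullable non-terminals: A.
FIRST sets used below: FIRST(X) = { 'c' }

A: nullable alternative(s) A → ε; FOLLOW(A) = { $ }
  A → id ;: FIRST \ {ε} = { 'id' } — disjoint from FOLLOW(A)
  A → ε: FIRST \ {ε} = { } — this is the only nullable alternative, skip
  A → X: FIRST \ {ε} = { 'c' } — disjoint from FOLLOW(A)

X has no nullable alternative, so no FIRST/FOLLOW check is needed there.

No FIRST/FOLLOW conflicts found.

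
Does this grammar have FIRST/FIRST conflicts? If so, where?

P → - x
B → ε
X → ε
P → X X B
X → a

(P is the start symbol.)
No FIRST/FIRST conflicts.

A FIRST/FIRST conflict occurs when two productions N → α and N → β for the same non-terminal have FIRST(α) ∩ FIRST(β) ≠ ∅ (with ε ∈ FIRST of a nullable right-hand side, so two nullable alternatives also conflict).

FIRST sets of the non-terminals at (or reachable through a nullable prefix from) the front of some alternative:
  FIRST(X) = { 'a', ε }
  FIRST(B) = { ε }

Productions for P:
  P → - x: FIRST = { '-' }
  P → X X B: FIRST = { 'a', ε }
Productions for X:
  X → ε: FIRST = { ε }
  X → a: FIRST = { 'a' }
B has only one production, so no FIRST/FIRST conflict is possible there.

All alternatives of each non-terminal have pairwise disjoint FIRST sets.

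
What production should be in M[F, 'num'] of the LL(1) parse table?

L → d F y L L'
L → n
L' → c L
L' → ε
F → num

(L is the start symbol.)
F → num

To find M[F, 'num'], we find productions for F where 'num' is in the predict set (PREDICT(N → α) = (FIRST(α) \ {ε}) ∪ (FOLLOW(N) if α ⇒* ε)).

F → num: PREDICT = { 'num' }
  'num' is in predict set, so this production goes in M[F, 'num']

M[F, 'num'] = F → num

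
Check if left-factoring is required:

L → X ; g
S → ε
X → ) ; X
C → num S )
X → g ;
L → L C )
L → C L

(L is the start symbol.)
Left-factoring is needed when two productions for the same non-terminal
share a common prefix on the right-hand side.

Productions for L:
  L → X ; g
  L → L C )
  L → C L
Productions for X:
  X → ) ; X
  X → g ;

No common prefixes found.

Answer: No, left-factoring is not needed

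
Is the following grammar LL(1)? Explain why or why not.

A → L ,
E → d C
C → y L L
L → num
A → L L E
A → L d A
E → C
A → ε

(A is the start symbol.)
No. Predict set conflict for A: { 'num' }

A grammar is LL(1) if for each non-terminal N with multiple productions, the predict sets of those productions are pairwise disjoint, where PREDICT(N → α) = (FIRST(α) \ {ε}) ∪ (FOLLOW(N) if α ⇒* ε).

Relevant sets:
  FIRST(L) = { 'num' }
  FIRST(C) = { 'y' }
  FOLLOW(A) = { $ }

For A:
  PREDICT(A → L ',') = { 'num' }
  PREDICT(A → L L E) = { 'num' }
  PREDICT(A → L d A) = { 'num' }
  PREDICT(A → ε) = { $ }
For E:
  PREDICT(E → d C) = { 'd' }
  PREDICT(E → C) = { 'y' }
C, L have a single production, so nothing to check there.

Conflict found: Predict set conflict for A: { 'num' }
The grammar is NOT LL(1).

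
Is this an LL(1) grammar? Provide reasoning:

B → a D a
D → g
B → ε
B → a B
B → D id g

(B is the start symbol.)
A grammar is LL(1) if for each non-terminal N with multiple productions, the predict sets of those productions are pairwise disjoint, where PREDICT(N → α) = (FIRST(α) \ {ε}) ∪ (FOLLOW(N) if α ⇒* ε).

Relevant sets:
  FIRST(D) = { 'g' }
  FOLLOW(B) = { $ }

For B:
  PREDICT(B → a D a) = { 'a' }
  PREDICT(B → ε) = { $ }
  PREDICT(B → a B) = { 'a' }
  PREDICT(B → D id g) = { 'g' }
D has a single production, so nothing to check there.

Conflict found: Predict set conflict for B: { 'a' }
The grammar is NOT LL(1).

Answer: No. Predict set conflict for B: { 'a' }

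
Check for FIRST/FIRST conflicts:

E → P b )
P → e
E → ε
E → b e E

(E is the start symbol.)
A FIRST/FIRST conflict occurs when two productions N → α and N → β for the same non-terminal have FIRST(α) ∩ FIRST(β) ≠ ∅ (with ε ∈ FIRST of a nullable right-hand side, so two nullable alternatives also conflict).

FIRST sets of the non-terminals at (or reachable through a nullable prefix from) the front of some alternative:
  FIRST(P) = { 'e' }

Productions for E:
  E → P b ): FIRST = { 'e' }
  E → ε: FIRST = { ε }
  E → b e E: FIRST = { 'b' }
P has only one production, so no FIRST/FIRST conflict is possible there.

All alternatives of each non-terminal have pairwise disjoint FIRST sets.

Answer: No FIRST/FIRST conflicts.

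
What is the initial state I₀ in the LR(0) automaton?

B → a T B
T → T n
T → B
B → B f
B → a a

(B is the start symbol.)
First, augment the grammar with B' → B
I₀ = CLOSURE({ [B' → . B] }):
  [B' → . B] has the dot before B: add [B → . a T B], [B → . B f], [B → . a a]
No further items can be added.

I₀ = { [B → . B f], [B → . a T B], [B → . a a], [B' → . B] }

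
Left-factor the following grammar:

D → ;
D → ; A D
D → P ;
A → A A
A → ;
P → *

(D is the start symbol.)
Left-factoring transforms A → αβ₁ | αβ₂ into A → αA' and A' → β₁ | β₂
(α is the longest common prefix among the alternatives). Repeat until
no nonterminal has two alternatives with a common prefix.

Round 1: D has alternatives sharing prefix ';'. Introduce D': D → ; D'
  Add: D' → ε
  Add: D' → A D

No remaining common prefixes — done.

Resulting grammar:
D → ; D'
D' → ε
D' → A D
D → P ;
A → A A
A → ;
P → *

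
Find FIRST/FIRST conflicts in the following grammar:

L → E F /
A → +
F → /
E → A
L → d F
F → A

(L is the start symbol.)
A FIRST/FIRST conflict occurs when two productions N → α and N → β for the same non-terminal have FIRST(α) ∩ FIRST(β) ≠ ∅ (with ε ∈ FIRST of a nullable right-hand side, so two nullable alternatives also conflict).

FIRST sets of the non-terminals at (or reachable through a nullable prefix from) the front of some alternative:
  FIRST(E) = { '+' }
  FIRST(A) = { '+' }

Productions for L:
  L → E F /: FIRST = { '+' }
  L → d F: FIRST = { 'd' }
Productions for F:
  F → /: FIRST = { '/' }
  F → A: FIRST = { '+' }
A, E have only one production, so no FIRST/FIRST conflict is possible there.

All alternatives of each non-terminal have pairwise disjoint FIRST sets.

Answer: No FIRST/FIRST conflicts.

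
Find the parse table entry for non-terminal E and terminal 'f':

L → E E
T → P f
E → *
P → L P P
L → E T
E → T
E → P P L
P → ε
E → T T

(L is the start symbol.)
To find M[E, 'f'], we find productions for E where 'f' is in the predict set (PREDICT(N → α) = (FIRST(α) \ {ε}) ∪ (FOLLOW(N) if α ⇒* ε)).

Relevant sets:
  FIRST(T) = { '*', 'f' }
  FIRST(P) = { '*', 'f', ε }
  FIRST(L) = { '*', 'f' }

E → *: PREDICT = { '*' }
E → T: PREDICT = { '*', 'f' }
  'f' is in predict set, so this production goes in M[E, 'f']
E → P P L: PREDICT = { '*', 'f' }
  'f' is in predict set, so this production goes in M[E, 'f']
E → T T: PREDICT = { '*', 'f' }
  'f' is in predict set, so this production goes in M[E, 'f']

M[E, 'f'] = E → T, E → P P L, E → T T  (a multiply-defined cell — the grammar is not LL(1))

Answer: E → T, E → P P L, E → T T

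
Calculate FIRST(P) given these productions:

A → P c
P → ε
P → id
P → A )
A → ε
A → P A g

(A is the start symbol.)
To compute FIRST(P), examine every production with P on the left-hand side, reading each right-hand side left to right until a non-nullable symbol is reached.

FIRST sets of the other non-terminals involved (by the same procedure, iterated to a fixed point):
  FIRST(A) = { ')', 'c', 'g', 'id', ε }

From P → ε:
  - ε-production, so ε ∈ FIRST(P)
From P → id:
  - id is a terminal: add 'id' and stop
From P → A ):
  - A is a non-terminal: add FIRST(A) \ {ε} = { ')', 'c', 'g', 'id' }
    A is nullable, so continue to the next symbol
  - ')' is a terminal: add ')' and stop

Collecting: FIRST(P) = { ')', 'c', 'g', 'id', ε }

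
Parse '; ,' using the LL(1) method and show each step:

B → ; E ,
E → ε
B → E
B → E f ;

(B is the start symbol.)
LL(1) parsing maintains a stack (initially the start symbol over $) and the input. At each step: if the stack top is a terminal, match it against the current input token; if it is a non-terminal N, replace it with the RHS of M[N, lookahead] (the unique production whose predict set contains the lookahead).

Stack is shown with the top on the left.

Stack    Input  Action
----------------------
B $      ; , $  output B → ; E ,
; E , $  ; , $  match ';'
E , $    , $    output E → ε
, $      , $    match ','
$        $      accept

The string is accepted.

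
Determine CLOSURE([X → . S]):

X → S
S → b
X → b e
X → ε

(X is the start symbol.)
{ [S → . b], [X → . S] }

To compute CLOSURE, for each item [A → α.Bβ] where B is a non-terminal, add [B → .γ] for all productions B → γ; repeat for the newly added items until nothing changes.

Start with: [X → . S]
  [X → . S] has the dot before S: add [S → . b]
No further items can be added.

CLOSURE = { [S → . b], [X → . S] }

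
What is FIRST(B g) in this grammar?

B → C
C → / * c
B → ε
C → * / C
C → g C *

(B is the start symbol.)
FIRST sets of the non-terminals involved (from the grammar, by fixed-point iteration):
  FIRST(B) = { '*', '/', 'g', ε }

To compute FIRST(B g), process the symbols left to right:
Symbol B is a non-terminal. Add FIRST(B) \ {ε} = { '*', '/', 'g' }
B is nullable (ε ∈ FIRST(B)), continue to the next symbol.
Symbol g is a terminal. Add 'g' and stop.
FIRST(B g) = { '*', '/', 'g' }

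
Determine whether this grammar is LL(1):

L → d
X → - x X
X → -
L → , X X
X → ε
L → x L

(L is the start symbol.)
No. Predict set conflict for X: { '-' }

Relevant sets:
  FOLLOW(X) = { $, '-' }

For L:
  PREDICT(L → d) = { 'd' }
  PREDICT(L → ',' X X) = { ',' }
  PREDICT(L → x L) = { 'x' }
For X:
  PREDICT(X → '-' x X) = { '-' }
  PREDICT(X → '-') = { '-' }
  PREDICT(X → ε) = { $, '-' }

Conflict found: Predict set conflict for X: { '-' }
The grammar is NOT LL(1).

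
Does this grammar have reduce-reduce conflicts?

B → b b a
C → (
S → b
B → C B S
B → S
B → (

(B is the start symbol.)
A reduce-reduce conflict occurs when an LR(0) state has two complete items [A → α .] and [B → β .] — both call for a reduction, and with no lookahead the parser cannot choose between them.

Augment with B' → B and build the canonical LR(0) collection (I0 = CLOSURE({[B' → . B]}), then GOTO on every symbol after a dot until no new states appear). It has 11 states:
  I0: { [B → . (], [B → . C B S], [B → . S], [B → . b b a], [B' → . B], [C → . (], [S → . b] }  — shift
  I1: { [B → ( .], [C → ( .] }  — 2 reduces
  I2: { [B' → B .] }  — accept
  I3: { [B → . (], [B → . C B S], [B → . S], [B → . b b a], [B → C . B S], [C → . (], [S → . b] }  — shift
  I4: { [B → S .] }  — reduce
  I5: { [B → b . b a], [S → b .] }  — shift, reduce
  I6: { [B → b b . a] }  — shift
  I7: { [B → b b a .] }  — reduce
  I8: { [B → C B . S], [S → . b] }  — shift
  I9: { [B → C B S .] }  — reduce
  I10: { [S → b .] }  — reduce

I1 contains complete items [B → ( .], [C → ( .] — reduce-reduce conflict.

Answer: Yes — I1: [B → ( .] vs [C → ( .]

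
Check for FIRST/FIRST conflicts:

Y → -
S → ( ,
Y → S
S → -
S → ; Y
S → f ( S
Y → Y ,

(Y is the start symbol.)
FIRST sets of the non-terminals at (or reachable through a nullable prefix from) the front of some alternative:
  FIRST(S) = { '(', '-', ';', 'f' }
  FIRST(Y) = { '(', '-', ';', 'f' }

Productions for Y:
  Y → -: FIRST = { '-' }
  Y → S: FIRST = { '(', '-', ';', 'f' }
  Y → Y ,: FIRST = { '(', '-', ';', 'f' }
Productions for S:
  S → ( ,: FIRST = { '(' }
  S → -: FIRST = { '-' }
  S → ; Y: FIRST = { ';' }
  S → f ( S: FIRST = { 'f' }

Conflict for Y: Y → - and Y → S
  Overlap: { '-' }
Conflict for Y: Y → - and Y → Y ,
  Overlap: { '-' }
Conflict for Y: Y → S and Y → Y ,
  Overlap: { '(', '-', ';', 'f' }

Answer: Yes. Y → '-' / Y → S on { '-' }; Y → '-' / Y → Y ',' on { '-' }; Y → S / Y → Y ',' on { '(', '-', ';', 'f' }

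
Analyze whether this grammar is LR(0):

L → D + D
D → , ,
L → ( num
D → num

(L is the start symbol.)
A grammar is LR(0) if no state in the canonical LR(0) collection has:
  - both a shift item (dot before a terminal) and a complete item (shift-reduce conflict), or
  - two or more complete items (reduce-reduce conflict; the accept item [L' → L .] counts as a complete item here).

Augment with L' → L and build the canonical LR(0) collection (I0 = CLOSURE({[L' → . L]}), then GOTO on every symbol after a dot until no new states appear). It has 10 states:
  I0: { [D → . , ,], [D → . num], [L → . ( num], [L → . D + D], [L' → . L] }  — shift
  I1: { [L → ( . num] }  — shift
  I2: { [D → , . ,] }  — shift
  I3: { [L → D . + D] }  — shift
  I4: { [L' → L .] }  — accept
  I5: { [D → num .] }  — reduce
  I6: { [D → . , ,], [D → . num], [L → D + . D] }  — shift
  I7: { [L → D + D .] }  — reduce
  I8: { [D → , , .] }  — reduce
  I9: { [L → ( num .] }  — reduce

Every state is either a pure shift/goto state or contains exactly one complete item and nothing to shift — no conflicts. The grammar is LR(0).

Answer: Yes, the grammar is LR(0)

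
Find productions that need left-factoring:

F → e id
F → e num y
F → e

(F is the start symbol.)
Left-factoring is needed when two productions for the same non-terminal
share a common prefix on the right-hand side.

Productions for F:
  F → e id
  F → e num y
  F → e

Found common prefix 'e' in productions for F

Answer: Yes, F has productions with common prefix 'e'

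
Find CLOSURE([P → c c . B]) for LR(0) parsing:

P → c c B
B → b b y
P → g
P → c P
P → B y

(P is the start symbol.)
Start with: [P → c c . B]
  [P → c c . B] has the dot before B: add [B → . b b y]
No further items can be added.

CLOSURE = { [B → . b b y], [P → c c . B] }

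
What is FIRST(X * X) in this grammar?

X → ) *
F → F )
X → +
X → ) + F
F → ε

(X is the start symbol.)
FIRST sets of the non-terminals involved (from the grammar, by fixed-point iteration):
  FIRST(X) = { ')', '+' }

To compute FIRST(X * X), process the symbols left to right:
Symbol X is a non-terminal. Add FIRST(X) \ {ε} = { ')', '+' }
X is not nullable (ε ∉ FIRST(X)), so stop here.
FIRST(X * X) = { ')', '+' }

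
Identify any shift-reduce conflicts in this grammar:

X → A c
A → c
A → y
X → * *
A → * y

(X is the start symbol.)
Augment with X' → X and build the canonical LR(0) collection (I0 = CLOSURE({[X' → . X]}), then GOTO on every symbol after a dot until no new states appear). It has 9 states:
  I0: { [A → . * y], [A → . c], [A → . y], [X → . * *], [X → . A c], [X' → . X] }  — shift
  I1: { [A → * . y], [X → * . *] }  — shift
  I2: { [X → A . c] }  — shift
  I3: { [X' → X .] }  — accept
  I4: { [A → c .] }  — reduce
  I5: { [A → y .] }  — reduce
  I6: { [X → A c .] }  — reduce
  I7: { [X → * * .] }  — reduce
  I8: { [A → * y .] }  — reduce

No state contains both a complete item and a shift item.

Answer: No shift-reduce conflicts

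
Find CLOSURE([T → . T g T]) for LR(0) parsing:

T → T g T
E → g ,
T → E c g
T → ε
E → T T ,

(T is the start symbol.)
{ [E → . T T ,], [E → . g ,], [T → . E c g], [T → . T g T], [T → .] }

Start with: [T → . T g T]
  [T → . T g T] has the dot before T: add [T → . E c g], [T → .]
  [T → . E c g] has the dot before E: add [E → . g ,], [E → . T T ,]
No further items can be added.

CLOSURE = { [E → . T T ,], [E → . g ,], [T → . E c g], [T → . T g T], [T → .] }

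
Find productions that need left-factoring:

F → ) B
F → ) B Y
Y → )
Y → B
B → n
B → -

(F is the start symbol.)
Left-factoring is needed when two productions for the same non-terminal
share a common prefix on the right-hand side.

Productions for F:
  F → ) B
  F → ) B Y
Productions for Y:
  Y → )
  Y → B
Productions for B:
  B → n
  B → -

Found common prefix ') B' in productions for F

Answer: Yes, F has productions with common prefix ') B'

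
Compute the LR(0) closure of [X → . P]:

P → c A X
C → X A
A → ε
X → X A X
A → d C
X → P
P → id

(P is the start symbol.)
To compute CLOSURE, for each item [A → α.Bβ] where B is a non-terminal, add [B → .γ] for all productions B → γ; repeat for the newly added items until nothing changes.

Start with: [X → . P]
  [X → . P] has the dot before P: add [P → . c A X], [P → . id]
No further items can be added.

CLOSURE = { [P → . c A X], [P → . id], [X → . P] }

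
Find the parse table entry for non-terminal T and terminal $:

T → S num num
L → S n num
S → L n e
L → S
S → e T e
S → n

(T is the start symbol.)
Empty (error entry)

To find M[T, $], we find productions for T where $ is in the predict set (PREDICT(N → α) = (FIRST(α) \ {ε}) ∪ (FOLLOW(N) if α ⇒* ε)).

Relevant sets:
  FIRST(S) = { 'e', 'n' }

T → S num num: PREDICT = { 'e', 'n' }

M[T, $] is empty (no production applies)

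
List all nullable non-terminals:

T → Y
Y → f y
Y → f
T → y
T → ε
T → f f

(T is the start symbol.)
{ 'T' }

A non-terminal is nullable if it can derive ε (the empty string): either it has an ε-production, or it has a production whose right-hand side consists entirely of nullable non-terminals.

ε-productions: T → ε
So T is immediately nullable.
No further non-terminal can be added: every production for the remaining non-terminals contains a terminal or a non-nullable non-terminal.
Nullable = { 'T' }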